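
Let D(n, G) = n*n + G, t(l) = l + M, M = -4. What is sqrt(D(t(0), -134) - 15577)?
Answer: I*sqrt(15695) ≈ 125.28*I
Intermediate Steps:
t(l) = -4 + l (t(l) = l - 4 = -4 + l)
D(n, G) = G + n**2 (D(n, G) = n**2 + G = G + n**2)
sqrt(D(t(0), -134) - 15577) = sqrt((-134 + (-4 + 0)**2) - 15577) = sqrt((-134 + (-4)**2) - 15577) = sqrt((-134 + 16) - 15577) = sqrt(-118 - 15577) = sqrt(-15695) = I*sqrt(15695)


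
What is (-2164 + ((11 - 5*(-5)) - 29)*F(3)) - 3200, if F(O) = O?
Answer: -5343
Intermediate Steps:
(-2164 + ((11 - 5*(-5)) - 29)*F(3)) - 3200 = (-2164 + ((11 - 5*(-5)) - 29)*3) - 3200 = (-2164 + ((11 + 25) - 29)*3) - 3200 = (-2164 + (36 - 29)*3) - 3200 = (-2164 + 7*3) - 3200 = (-2164 + 21) - 3200 = -2143 - 3200 = -5343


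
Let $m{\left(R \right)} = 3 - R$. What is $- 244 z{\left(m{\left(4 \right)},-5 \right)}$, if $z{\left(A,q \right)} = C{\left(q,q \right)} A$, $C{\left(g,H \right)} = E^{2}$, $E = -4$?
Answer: $3904$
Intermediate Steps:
$C{\left(g,H \right)} = 16$ ($C{\left(g,H \right)} = \left(-4\right)^{2} = 16$)
$z{\left(A,q \right)} = 16 A$
$- 244 z{\left(m{\left(4 \right)},-5 \right)} = - 244 \cdot 16 \left(3 - 4\right) = - 244 \cdot 16 \left(-1\right) = \left(-244\right) \left(-16\right) = 3904$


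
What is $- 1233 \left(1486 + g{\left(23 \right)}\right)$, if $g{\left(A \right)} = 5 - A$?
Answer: $-1810044$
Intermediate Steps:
$- 1233 \left(1486 + g{\left(23 \right)}\right) = - 1233 \left(1486 + \left(5 - 23\right)\right) = - 1233 \left(1486 - 18\right) = \left(-1233\right) 1468 = -1810044$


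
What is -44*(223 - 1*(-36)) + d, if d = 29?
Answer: -11367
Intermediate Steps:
-44*(223 - 1*(-36)) + d = -44*(223 - 1*(-36)) + 29 = -44*(223 + 36) + 29 = -44*259 + 29 = -11396 + 29 = -11367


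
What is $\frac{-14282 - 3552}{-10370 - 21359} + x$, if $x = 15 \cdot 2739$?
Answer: $\frac{1303603799}{31729} \approx 41086.0$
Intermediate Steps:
$x = 41085$
$\frac{-14282 - 3552}{-10370 - 21359} + x = \frac{-14282 - 3552}{-10370 - 21359} + 41085 = - \frac{17834}{-31729} + 41085 = \left(-17834\right) \left(- \frac{1}{31729}\right) + 41085 = \frac{17834}{31729} + 41085 = \frac{1303603799}{31729}$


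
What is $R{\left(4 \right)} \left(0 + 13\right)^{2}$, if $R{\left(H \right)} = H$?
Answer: $676$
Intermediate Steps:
$R{\left(4 \right)} \left(0 + 13\right)^{2} = 4 \left(0 + 13\right)^{2} = 4 \cdot 13^{2} = 4 \cdot 169 = 676$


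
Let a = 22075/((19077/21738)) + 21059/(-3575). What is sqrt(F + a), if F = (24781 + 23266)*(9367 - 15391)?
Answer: I*sqrt(5982782799134746080047)/4546685 ≈ 17012.0*I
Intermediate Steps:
F = -289435128 (F = 48047*(-6024) = -289435128)
a = 571706819569/22733425 (a = 22075/((19077*(1/21738))) + 21059*(-1/3575) = 22075/(6359/7246) - 21059/3575 = 22075*(7246/6359) - 21059/3575 = 159955450/6359 - 21059/3575 = 571706819569/22733425 ≈ 25148.)
sqrt(F + a) = sqrt(-289435128 + 571706819569/22733425) = sqrt(-6579280067933831/22733425) = I*sqrt(5982782799134746080047)/4546685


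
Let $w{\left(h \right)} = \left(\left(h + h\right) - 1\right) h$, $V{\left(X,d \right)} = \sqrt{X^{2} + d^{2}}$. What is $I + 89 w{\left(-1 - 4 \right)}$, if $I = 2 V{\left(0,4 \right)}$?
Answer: $4903$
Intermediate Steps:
$w{\left(h \right)} = h \left(-1 + 2 h\right)$ ($w{\left(h \right)} = \left(2 h - 1\right) h = \left(-1 + 2 h\right) h = h \left(-1 + 2 h\right)$)
$I = 8$ ($I = 2 \sqrt{0^{2} + 4^{2}} = 2 \sqrt{0 + 16} = 2 \sqrt{16} = 2 \cdot 4 = 8$)
$I + 89 w{\left(-1 - 4 \right)} = 8 + 89 \left(-1 - 4\right) \left(-1 + 2 \left(-1 - 4\right)\right) = 8 + 89 \left(- 5 \left(-1 + 2 \left(-5\right)\right)\right) = 8 + 89 \left(- 5 \left(-1 - 10\right)\right) = 8 + 89 \left(\left(-5\right) \left(-11\right)\right) = 8 + 89 \cdot 55 = 8 + 4895 = 4903$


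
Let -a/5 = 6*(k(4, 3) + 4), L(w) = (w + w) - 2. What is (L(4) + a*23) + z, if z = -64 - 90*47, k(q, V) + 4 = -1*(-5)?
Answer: -7738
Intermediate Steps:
k(q, V) = 1 (k(q, V) = -4 - 1*(-5) = -4 + 5 = 1)
L(w) = -2 + 2*w (L(w) = 2*w - 2 = -2 + 2*w)
a = -150 (a = -30*(1 + 4) = -30*5 = -5*30 = -150)
z = -4294 (z = -64 - 4230 = -4294)
(L(4) + a*23) + z = ((-2 + 2*4) - 150*23) - 4294 = ((-2 + 8) - 3450) - 4294 = (6 - 3450) - 4294 = -3444 - 4294 = -7738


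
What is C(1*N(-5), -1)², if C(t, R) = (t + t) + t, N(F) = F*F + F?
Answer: 3600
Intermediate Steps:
N(F) = F + F² (N(F) = F² + F = F + F²)
C(t, R) = 3*t (C(t, R) = 2*t + t = 3*t)
C(1*N(-5), -1)² = (3*(1*(-5*(1 - 5))))² = (3*(1*(-5*(-4))))² = (3*(1*20))² = (3*20)² = 60² = 3600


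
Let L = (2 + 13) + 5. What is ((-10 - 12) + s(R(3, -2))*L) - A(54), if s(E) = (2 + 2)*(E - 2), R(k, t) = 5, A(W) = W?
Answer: 164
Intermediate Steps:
L = 20 (L = 15 + 5 = 20)
s(E) = -8 + 4*E (s(E) = 4*(-2 + E) = -8 + 4*E)
((-10 - 12) + s(R(3, -2))*L) - A(54) = ((-10 - 12) + (-8 + 4*5)*20) - 1*54 = (-22 + (-8 + 20)*20) - 54 = (-22 + 12*20) - 54 = (-22 + 240) - 54 = 218 - 54 = 164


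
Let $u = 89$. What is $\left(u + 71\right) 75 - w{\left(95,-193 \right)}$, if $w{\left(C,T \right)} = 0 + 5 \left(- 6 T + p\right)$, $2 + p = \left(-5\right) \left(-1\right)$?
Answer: $6195$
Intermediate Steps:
$p = 3$ ($p = -2 - -5 = -2 + 5 = 3$)
$w{\left(C,T \right)} = 15 - 30 T$ ($w{\left(C,T \right)} = 0 + 5 \left(- 6 T + 3\right) = 0 + 5 \left(3 - 6 T\right) = 0 - \left(-15 + 30 T\right) = 15 - 30 T$)
$\left(u + 71\right) 75 - w{\left(95,-193 \right)} = \left(89 + 71\right) 75 - \left(15 - -5790\right) = 160 \cdot 75 - \left(15 + 5790\right) = 12000 - 5805 = 6195$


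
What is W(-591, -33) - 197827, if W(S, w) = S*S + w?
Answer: 151421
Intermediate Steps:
W(S, w) = w + S**2 (W(S, w) = S**2 + w = w + S**2)
W(-591, -33) - 197827 = (-33 + (-591)**2) - 197827 = (-33 + 349281) - 197827 = 349248 - 197827 = 151421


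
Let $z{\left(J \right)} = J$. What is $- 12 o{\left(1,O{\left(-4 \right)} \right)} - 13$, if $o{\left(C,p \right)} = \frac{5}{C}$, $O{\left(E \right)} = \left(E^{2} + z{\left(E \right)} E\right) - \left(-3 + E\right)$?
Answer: $-73$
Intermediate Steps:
$O{\left(E \right)} = 3 - E + 2 E^{2}$ ($O{\left(E \right)} = \left(E^{2} + E E\right) - \left(-3 + E\right) = \left(E^{2} + E^{2}\right) - \left(-3 + E\right) = 2 E^{2} - \left(-3 + E\right) = 3 - E + 2 E^{2}$)
$- 12 o{\left(1,O{\left(-4 \right)} \right)} - 13 = - 12 \cdot \frac{5}{1} - 13 = - 12 \cdot 5 \cdot 1 - 13 = \left(-12\right) 5 - 13 = -60 - 13 = -73$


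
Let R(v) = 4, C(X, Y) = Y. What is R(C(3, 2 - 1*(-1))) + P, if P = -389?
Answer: -385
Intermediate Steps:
R(C(3, 2 - 1*(-1))) + P = 4 - 389 = -385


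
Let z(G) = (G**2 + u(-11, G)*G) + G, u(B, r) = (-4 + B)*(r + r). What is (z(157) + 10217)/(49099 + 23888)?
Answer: -704447/72987 ≈ -9.6517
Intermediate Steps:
u(B, r) = 2*r*(-4 + B) (u(B, r) = (-4 + B)*(2*r) = 2*r*(-4 + B))
z(G) = G - 29*G**2 (z(G) = (G**2 + (2*G*(-4 - 11))*G) + G = (G**2 + (2*G*(-15))*G) + G = (G**2 + (-30*G)*G) + G = (G**2 - 30*G**2) + G = -29*G**2 + G = G - 29*G**2)
(z(157) + 10217)/(49099 + 23888) = (157*(1 - 29*157) + 10217)/(49099 + 23888) = (157*(1 - 4553) + 10217)/72987 = (157*(-4552) + 10217)*(1/72987) = (-714664 + 10217)*(1/72987) = -704447*1/72987 = -704447/72987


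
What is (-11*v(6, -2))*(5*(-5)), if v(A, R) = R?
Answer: -550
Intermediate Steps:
(-11*v(6, -2))*(5*(-5)) = (-11*(-2))*(5*(-5)) = 22*(-25) = -550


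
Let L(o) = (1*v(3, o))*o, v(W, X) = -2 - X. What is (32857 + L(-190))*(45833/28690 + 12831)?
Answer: -1054062759449/28690 ≈ -3.6740e+7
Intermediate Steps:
L(o) = o*(-2 - o) (L(o) = (1*(-2 - o))*o = (-2 - o)*o = o*(-2 - o))
(32857 + L(-190))*(45833/28690 + 12831) = (32857 - 1*(-190)*(2 - 190))*(45833/28690 + 12831) = (32857 - 1*(-190)*(-188))*(45833*(1/28690) + 12831) = (32857 - 35720)*(45833/28690 + 12831) = -2863*368167223/28690 = -1054062759449/28690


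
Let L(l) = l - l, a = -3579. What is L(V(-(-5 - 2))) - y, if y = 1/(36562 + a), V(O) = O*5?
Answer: -1/32983 ≈ -3.0319e-5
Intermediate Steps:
V(O) = 5*O
y = 1/32983 (y = 1/(36562 - 3579) = 1/32983 ≈ 3.0319e-5)
L(l) = 0
L(V(-(-5 - 2))) - y = 0 - 1*1/32983 = 0 - 1/32983 = -1/32983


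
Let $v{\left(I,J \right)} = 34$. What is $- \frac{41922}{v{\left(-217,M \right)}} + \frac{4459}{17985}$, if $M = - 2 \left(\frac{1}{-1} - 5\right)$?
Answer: $- \frac{22171046}{17985} \approx -1232.8$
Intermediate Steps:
$M = 12$ ($M = - 2 \left(-1 - 5\right) = \left(-2\right) \left(-6\right) = 12$)
$- \frac{41922}{v{\left(-217,M \right)}} + \frac{4459}{17985} = - \frac{41922}{34} + \frac{4459}{17985} = \left(-41922\right) \frac{1}{34} + 4459 \cdot \frac{1}{17985} = -1233 + \frac{4459}{17985} = - \frac{22171046}{17985}$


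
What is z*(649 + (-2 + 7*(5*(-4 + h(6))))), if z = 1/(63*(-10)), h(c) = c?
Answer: -239/210 ≈ -1.1381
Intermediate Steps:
z = -1/630 (z = 1/(-630) = -1/630 ≈ -0.0015873)
z*(649 + (-2 + 7*(5*(-4 + h(6))))) = -(649 + (-2 + 7*(5*(-4 + 6))))/630 = -(649 + (-2 + 7*(5*2)))/630 = -(649 + (-2 + 7*10))/630 = -(649 + (-2 + 70))/630 = -(649 + 68)/630 = -1/630*717 = -239/210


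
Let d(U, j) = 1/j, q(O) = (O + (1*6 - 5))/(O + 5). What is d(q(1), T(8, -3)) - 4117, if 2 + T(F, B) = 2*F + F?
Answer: -90573/22 ≈ -4117.0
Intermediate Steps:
T(F, B) = -2 + 3*F (T(F, B) = -2 + (2*F + F) = -2 + 3*F)
q(O) = (1 + O)/(5 + O) (q(O) = (O + (6 - 5))/(5 + O) = (O + 1)/(5 + O) = (1 + O)/(5 + O))
d(q(1), T(8, -3)) - 4117 = 1/(-2 + 3*8) - 4117 = 1/(-2 + 24) - 4117 = 1/22 - 4117 = -90573/22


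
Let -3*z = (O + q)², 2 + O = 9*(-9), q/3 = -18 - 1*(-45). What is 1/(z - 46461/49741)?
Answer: -149223/338347 ≈ -0.44104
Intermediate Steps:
q = 81 (q = 3*(-18 - 1*(-45)) = 3*(-18 + 45) = 3*27 = 81)
O = -83 (O = -2 + 9*(-9) = -2 - 81 = -83)
z = -4/3 (z = -(-83 + 81)²/3 = -⅓*(-2)² = -⅓*4 = -4/3 ≈ -1.3333)
1/(z - 46461/49741) = 1/(-4/3 - 46461/49741) = 1/(-338347/149223) = -149223/338347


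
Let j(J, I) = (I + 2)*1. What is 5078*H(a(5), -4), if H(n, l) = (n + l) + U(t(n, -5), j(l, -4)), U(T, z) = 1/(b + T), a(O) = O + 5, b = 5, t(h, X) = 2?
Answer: 218354/7 ≈ 31193.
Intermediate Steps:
a(O) = 5 + O
j(J, I) = 2 + I (j(J, I) = (2 + I)*1 = 2 + I)
U(T, z) = 1/(5 + T)
H(n, l) = ⅐ + l + n (H(n, l) = (n + l) + 1/(5 + 2) = (l + n) + 1/7 = (l + n) + ⅐ = ⅐ + l + n)
5078*H(a(5), -4) = 5078*(⅐ - 4 + (5 + 5)) = 5078*(⅐ - 4 + 10) = 5078*(43/7) = 218354/7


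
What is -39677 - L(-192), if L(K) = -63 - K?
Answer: -39806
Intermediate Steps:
-39677 - L(-192) = -39677 - (-63 - 1*(-192)) = -39677 - (-63 + 192) = -39677 - 1*129 = -39677 - 129 = -39806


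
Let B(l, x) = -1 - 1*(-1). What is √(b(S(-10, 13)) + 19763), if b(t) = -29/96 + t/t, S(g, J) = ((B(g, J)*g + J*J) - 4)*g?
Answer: √11383890/24 ≈ 140.58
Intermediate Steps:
B(l, x) = 0 (B(l, x) = -1 + 1 = 0)
S(g, J) = g*(-4 + J²) (S(g, J) = ((0*g + J*J) - 4)*g = ((0 + J²) - 4)*g = (J² - 4)*g = (-4 + J²)*g = g*(-4 + J²))
b(t) = 67/96 (b(t) = -29*1/96 + 1 = -29/96 + 1 = 67/96)
√(b(S(-10, 13)) + 19763) = √(67/96 + 19763) = √(1897315/96) = √11383890/24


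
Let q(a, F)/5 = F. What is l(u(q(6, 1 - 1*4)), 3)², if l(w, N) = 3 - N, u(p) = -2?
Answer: 0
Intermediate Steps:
q(a, F) = 5*F
l(u(q(6, 1 - 1*4)), 3)² = (3 - 1*3)² = (3 - 3)² = 0² = 0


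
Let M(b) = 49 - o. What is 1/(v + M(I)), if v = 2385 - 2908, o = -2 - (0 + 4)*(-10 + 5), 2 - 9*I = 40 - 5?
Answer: -1/492 ≈ -0.0020325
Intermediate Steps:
I = -11/3 (I = 2/9 - (40 - 5)/9 = 2/9 - ⅑*35 = 2/9 - 35/9 = -11/3 ≈ -3.6667)
o = 18 (o = -2 - 4*(-5) = -2 - 1*(-20) = -2 + 20 = 18)
v = -523
M(b) = 31 (M(b) = 49 - 1*18 = 49 - 18 = 31)
1/(v + M(I)) = 1/(-523 + 31) = 1/(-492) = -1/492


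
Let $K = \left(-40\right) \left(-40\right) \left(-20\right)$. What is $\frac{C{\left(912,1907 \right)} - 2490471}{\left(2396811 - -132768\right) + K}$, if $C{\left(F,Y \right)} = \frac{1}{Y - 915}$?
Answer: $- \frac{2470547231}{2477598368} \approx -0.99715$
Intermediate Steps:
$C{\left(F,Y \right)} = \frac{1}{-915 + Y}$
$K = -32000$ ($K = 1600 \left(-20\right) = -32000$)
$\frac{C{\left(912,1907 \right)} - 2490471}{\left(2396811 - -132768\right) + K} = \frac{\frac{1}{-915 + 1907} - 2490471}{\left(2396811 - -132768\right) - 32000} = \frac{\frac{1}{992} - 2490471}{\left(2396811 + 132768\right) - 32000} = \frac{\frac{1}{992} - 2490471}{2529579 - 32000} = - \frac{2470547231}{992 \cdot 2497579} = \left(- \frac{2470547231}{992}\right) \frac{1}{2497579} = - \frac{2470547231}{2477598368}$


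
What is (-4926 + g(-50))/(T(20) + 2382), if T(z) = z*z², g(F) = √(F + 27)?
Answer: -2463/5191 + I*√23/10382 ≈ -0.47447 + 0.00046194*I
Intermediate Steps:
g(F) = √(27 + F)
T(z) = z³
(-4926 + g(-50))/(T(20) + 2382) = (-4926 + √(27 - 50))/(20³ + 2382) = (-4926 + √(-23))/(8000 + 2382) = (-4926 + I*√23)/10382 = (-4926 + I*√23)*(1/10382) = -2463/5191 + I*√23/10382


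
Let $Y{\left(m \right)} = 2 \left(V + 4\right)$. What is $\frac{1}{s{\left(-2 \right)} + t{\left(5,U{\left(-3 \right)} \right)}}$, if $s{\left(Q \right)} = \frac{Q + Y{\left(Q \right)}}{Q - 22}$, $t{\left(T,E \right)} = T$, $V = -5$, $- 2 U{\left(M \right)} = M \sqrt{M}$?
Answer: $\frac{6}{31} \approx 0.19355$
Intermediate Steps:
$U{\left(M \right)} = - \frac{M^{\frac{3}{2}}}{2}$ ($U{\left(M \right)} = - \frac{M \sqrt{M}}{2} = - \frac{M^{\frac{3}{2}}}{2}$)
$Y{\left(m \right)} = -2$ ($Y{\left(m \right)} = 2 \left(-5 + 4\right) = 2 \left(-1\right) = -2$)
$s{\left(Q \right)} = \frac{-2 + Q}{-22 + Q}$ ($s{\left(Q \right)} = \frac{Q - 2}{Q - 22} = \frac{-2 + Q}{-22 + Q}$)
$\frac{1}{s{\left(-2 \right)} + t{\left(5,U{\left(-3 \right)} \right)}} = \frac{1}{\frac{-2 - 2}{-22 - 2} + 5} = \frac{1}{\frac{1}{-24} \left(-4\right) + 5} = \frac{1}{\left(- \frac{1}{24}\right) \left(-4\right) + 5} = \frac{1}{\frac{1}{6} + 5} = \frac{1}{\frac{31}{6}} = \frac{6}{31}$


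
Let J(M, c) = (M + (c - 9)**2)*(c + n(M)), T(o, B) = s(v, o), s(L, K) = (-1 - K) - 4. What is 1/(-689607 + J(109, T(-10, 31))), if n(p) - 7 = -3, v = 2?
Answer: -1/688482 ≈ -1.4525e-6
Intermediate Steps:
s(L, K) = -5 - K
n(p) = 4 (n(p) = 7 - 3 = 4)
T(o, B) = -5 - o
J(M, c) = (4 + c)*(M + (-9 + c)**2) (J(M, c) = (M + (c - 9)**2)*(c + 4) = (M + (-9 + c)**2)*(4 + c) = (4 + c)*(M + (-9 + c)**2))
1/(-689607 + J(109, T(-10, 31))) = 1/(-689607 + (4*109 + 4*(-9 + (-5 - 1*(-10)))**2 + 109*(-5 - 1*(-10)) + (-5 - 1*(-10))*(-9 + (-5 - 1*(-10)))**2)) = 1/(-689607 + (436 + 4*(-9 + (-5 + 10))**2 + 109*(-5 + 10) + (-5 + 10)*(-9 + (-5 + 10))**2)) = 1/(-689607 + (436 + 4*(-9 + 5)**2 + 109*5 + 5*(-9 + 5)**2)) = 1/(-689607 + (436 + 4*(-4)**2 + 545 + 5*(-4)**2)) = 1/(-689607 + (436 + 4*16 + 545 + 5*16)) = 1/(-689607 + (436 + 64 + 545 + 80)) = 1/(-689607 + 1125) = 1/(-688482) = -1/688482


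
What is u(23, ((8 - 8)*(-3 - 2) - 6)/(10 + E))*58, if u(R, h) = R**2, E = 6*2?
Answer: 30682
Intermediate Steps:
E = 12
u(23, ((8 - 8)*(-3 - 2) - 6)/(10 + E))*58 = 23**2*58 = 529*58 = 30682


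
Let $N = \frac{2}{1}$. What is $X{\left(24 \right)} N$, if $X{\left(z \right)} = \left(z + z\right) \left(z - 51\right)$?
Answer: $-2592$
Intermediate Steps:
$X{\left(z \right)} = 2 z \left(-51 + z\right)$
$N = 2$ ($N = 2 \cdot 1 = 2$)
$X{\left(24 \right)} N = 2 \cdot 24 \left(-51 + 24\right) 2 = 2 \cdot 24 \left(-27\right) 2 = \left(-1296\right) 2 = -2592$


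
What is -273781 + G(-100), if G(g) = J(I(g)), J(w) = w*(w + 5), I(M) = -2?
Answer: -273787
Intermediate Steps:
J(w) = w*(5 + w)
G(g) = -6 (G(g) = -2*(5 - 2) = -2*3 = -6)
-273781 + G(-100) = -273781 - 6 = -273787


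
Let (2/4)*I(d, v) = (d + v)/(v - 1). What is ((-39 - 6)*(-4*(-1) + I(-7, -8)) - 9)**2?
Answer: 114921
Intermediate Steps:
I(d, v) = 2*(d + v)/(-1 + v) (I(d, v) = 2*((d + v)/(v - 1)) = 2*((d + v)/(-1 + v)) = 2*(d + v)/(-1 + v))
((-39 - 6)*(-4*(-1) + I(-7, -8)) - 9)**2 = ((-39 - 6)*(-4*(-1) + 2*(-7 - 8)/(-1 - 8)) - 9)**2 = (-45*(4 + 2*(-15)/(-9)) - 9)**2 = (-45*(4 + 2*(-1/9)*(-15)) - 9)**2 = (-45*(4 + 10/3) - 9)**2 = (-45*22/3 - 9)**2 = (-330 - 9)**2 = (-339)**2 = 114921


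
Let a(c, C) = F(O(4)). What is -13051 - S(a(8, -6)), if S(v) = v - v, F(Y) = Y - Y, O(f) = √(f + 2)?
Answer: -13051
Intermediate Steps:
O(f) = √(2 + f)
F(Y) = 0
a(c, C) = 0
S(v) = 0
-13051 - S(a(8, -6)) = -13051 - 1*0 = -13051 + 0 = -13051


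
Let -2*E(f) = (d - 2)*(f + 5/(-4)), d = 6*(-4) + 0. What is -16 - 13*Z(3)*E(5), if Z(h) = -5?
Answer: 12611/4 ≈ 3152.8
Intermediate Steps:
d = -24 (d = -24 + 0 = -24)
E(f) = -65/4 + 13*f (E(f) = -(-24 - 2)*(f + 5/(-4))/2 = -(-13)*(f + 5*(-1/4)) = -(-13)*(f - 5/4) = -(-13)*(-5/4 + f) = -(65/2 - 26*f)/2 = -65/4 + 13*f)
-16 - 13*Z(3)*E(5) = -16 - 13*(-5)*(-65/4 + 13*5) = -16 - (-65)*(-65/4 + 65) = -16 - (-65)*195/4 = -16 - 1*(-12675/4) = -16 + 12675/4 = 12611/4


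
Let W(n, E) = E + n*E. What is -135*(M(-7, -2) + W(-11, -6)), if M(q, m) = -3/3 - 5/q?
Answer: -56430/7 ≈ -8061.4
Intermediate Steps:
M(q, m) = -1 - 5/q (M(q, m) = -3*⅓ - 5/q = -1 - 5/q)
W(n, E) = E + E*n
-135*(M(-7, -2) + W(-11, -6)) = -135*((-5 - 1*(-7))/(-7) - 6*(1 - 11)) = -135*(-(-5 + 7)/7 - 6*(-10)) = -135*(-⅐*2 + 60) = -135*(-2/7 + 60) = -135*418/7 = -56430/7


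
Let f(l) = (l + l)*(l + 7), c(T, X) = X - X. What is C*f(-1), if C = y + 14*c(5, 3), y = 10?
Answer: -120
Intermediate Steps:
c(T, X) = 0
f(l) = 2*l*(7 + l) (f(l) = (2*l)*(7 + l) = 2*l*(7 + l))
C = 10 (C = 10 + 14*0 = 10 + 0 = 10)
C*f(-1) = 10*(2*(-1)*(7 - 1)) = 10*(2*(-1)*6) = 10*(-12) = -120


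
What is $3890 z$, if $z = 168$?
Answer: $653520$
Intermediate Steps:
$3890 z = 3890 \cdot 168 = 653520$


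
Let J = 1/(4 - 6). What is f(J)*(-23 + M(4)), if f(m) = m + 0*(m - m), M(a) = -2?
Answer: 25/2 ≈ 12.500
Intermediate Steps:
J = -½ (J = 1/(-2) = -½ ≈ -0.50000)
f(m) = m (f(m) = m + 0*0 = m + 0 = m)
f(J)*(-23 + M(4)) = -(-23 - 2)/2 = -½*(-25) = 25/2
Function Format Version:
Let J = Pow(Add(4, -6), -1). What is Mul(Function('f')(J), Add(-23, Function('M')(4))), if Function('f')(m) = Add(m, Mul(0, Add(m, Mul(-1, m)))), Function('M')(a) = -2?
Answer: Rational(25, 2) ≈ 12.500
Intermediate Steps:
J = Rational(-1, 2) (J = Pow(-2, -1) = Rational(-1, 2) ≈ -0.50000)
Function('f')(m) = m (Function('f')(m) = Add(m, Mul(0, 0)) = Add(m, 0) = m)
Mul(Function('f')(J), Add(-23, Function('M')(4))) = Mul(Rational(-1, 2), Add(-23, -2)) = Mul(Rational(-1, 2), -25) = Rational(25, 2)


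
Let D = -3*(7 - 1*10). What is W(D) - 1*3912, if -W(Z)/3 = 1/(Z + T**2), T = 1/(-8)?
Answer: -2257416/577 ≈ -3912.3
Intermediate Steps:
T = -1/8 ≈ -0.12500
D = 9 (D = -3*(7 - 10) = -3*(-3) = 9)
W(Z) = -3/(1/64 + Z) (W(Z) = -3/(Z + (-1/8)**2) = -3/(Z + 1/64) = -3/(1/64 + Z))
W(D) - 1*3912 = -192/(1 + 64*9) - 1*3912 = -192/(1 + 576) - 3912 = -192/577 - 3912 = -2257416/577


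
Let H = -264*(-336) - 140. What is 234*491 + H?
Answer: 203458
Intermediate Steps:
H = 88564 (H = 88704 - 140 = 88564)
234*491 + H = 234*491 + 88564 = 114894 + 88564 = 203458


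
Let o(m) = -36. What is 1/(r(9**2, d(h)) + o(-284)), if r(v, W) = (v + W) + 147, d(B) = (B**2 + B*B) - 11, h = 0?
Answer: 1/181 ≈ 0.0055249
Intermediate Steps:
d(B) = -11 + 2*B**2 (d(B) = (B**2 + B**2) - 11 = 2*B**2 - 11 = -11 + 2*B**2)
r(v, W) = 147 + W + v (r(v, W) = (W + v) + 147 = 147 + W + v)
1/(r(9**2, d(h)) + o(-284)) = 1/((147 + (-11 + 2*0**2) + 9**2) - 36) = 1/((147 + (-11 + 2*0) + 81) - 36) = 1/((147 + (-11 + 0) + 81) - 36) = 1/((147 - 11 + 81) - 36) = 1/(217 - 36) = 1/181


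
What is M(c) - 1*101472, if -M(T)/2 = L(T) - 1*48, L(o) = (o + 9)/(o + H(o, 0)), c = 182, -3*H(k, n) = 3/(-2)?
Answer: -37003004/365 ≈ -1.0138e+5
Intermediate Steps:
H(k, n) = ½ (H(k, n) = -1/(-2) = -(-1)/2 = -⅓*(-3/2) = ½)
L(o) = (9 + o)/(½ + o) (L(o) = (o + 9)/(o + ½) = (9 + o)/(½ + o))
M(T) = 96 - 4*(9 + T)/(1 + 2*T) (M(T) = -2*(2*(9 + T)/(1 + 2*T) - 1*48) = -2*(2*(9 + T)/(1 + 2*T) - 48) = -2*(-48 + 2*(9 + T)/(1 + 2*T)) = 96 - 4*(9 + T)/(1 + 2*T))
M(c) - 1*101472 = 4*(15 + 47*182)/(1 + 2*182) - 1*101472 = 4*(15 + 8554)/(1 + 364) - 101472 = 4*8569/365 - 101472 = 4*(1/365)*8569 - 101472 = 34276/365 - 101472 = -37003004/365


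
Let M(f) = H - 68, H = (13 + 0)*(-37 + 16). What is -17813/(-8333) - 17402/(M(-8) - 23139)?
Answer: 281630053/97829420 ≈ 2.8788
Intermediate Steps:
H = -273 (H = 13*(-21) = -273)
M(f) = -341 (M(f) = -273 - 68 = -341)
-17813/(-8333) - 17402/(M(-8) - 23139) = -17813/(-8333) - 17402/(-341 - 23139) = -17813*(-1/8333) - 17402/(-23480) = 17813/8333 - 17402*(-1/23480) = 17813/8333 + 8701/11740 = 281630053/97829420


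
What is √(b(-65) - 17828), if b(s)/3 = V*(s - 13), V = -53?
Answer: I*√5426 ≈ 73.661*I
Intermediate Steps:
b(s) = 2067 - 159*s (b(s) = 3*(-53*(s - 13)) = 3*(-53*(-13 + s)) = 3*(689 - 53*s) = 2067 - 159*s)
√(b(-65) - 17828) = √((2067 - 159*(-65)) - 17828) = √((2067 + 10335) - 17828) = √(12402 - 17828) = √(-5426) = I*√5426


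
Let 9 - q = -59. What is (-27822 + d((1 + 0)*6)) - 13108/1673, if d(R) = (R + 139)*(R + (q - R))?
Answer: -30063534/1673 ≈ -17970.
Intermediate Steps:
q = 68 (q = 9 - 1*(-59) = 9 + 59 = 68)
d(R) = 9452 + 68*R (d(R) = (R + 139)*(R + (68 - R)) = (139 + R)*68 = 9452 + 68*R)
(-27822 + d((1 + 0)*6)) - 13108/1673 = (-27822 + (9452 + 68*((1 + 0)*6))) - 13108/1673 = (-27822 + (9452 + 68*(1*6))) - 13108*1/1673 = (-27822 + (9452 + 68*6)) - 13108/1673 = (-27822 + (9452 + 408)) - 13108/1673 = (-27822 + 9860) - 13108/1673 = -17962 - 13108/1673 = -30063534/1673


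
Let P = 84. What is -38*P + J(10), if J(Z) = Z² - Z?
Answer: -3102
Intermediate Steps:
-38*P + J(10) = -38*84 + 10*(-1 + 10) = -3192 + 10*9 = -3192 + 90 = -3102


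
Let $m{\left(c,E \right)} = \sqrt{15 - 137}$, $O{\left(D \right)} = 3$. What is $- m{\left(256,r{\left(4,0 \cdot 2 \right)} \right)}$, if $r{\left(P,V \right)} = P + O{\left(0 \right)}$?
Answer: $- i \sqrt{122} \approx - 11.045 i$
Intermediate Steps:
$r{\left(P,V \right)} = 3 + P$ ($r{\left(P,V \right)} = P + 3 = 3 + P$)
$m{\left(c,E \right)} = i \sqrt{122}$ ($m{\left(c,E \right)} = \sqrt{-122} = i \sqrt{122}$)
$- m{\left(256,r{\left(4,0 \cdot 2 \right)} \right)} = - i \sqrt{122}$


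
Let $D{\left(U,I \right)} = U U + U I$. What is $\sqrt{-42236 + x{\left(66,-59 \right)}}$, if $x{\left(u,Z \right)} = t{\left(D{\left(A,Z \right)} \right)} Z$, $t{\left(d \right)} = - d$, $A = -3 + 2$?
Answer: $2 i \sqrt{9674} \approx 196.71 i$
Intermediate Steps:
$A = -1$
$D{\left(U,I \right)} = U^{2} + I U$
$x{\left(u,Z \right)} = Z \left(-1 + Z\right)$ ($x{\left(u,Z \right)} = - \left(-1\right) \left(Z - 1\right) Z = - \left(-1\right) \left(-1 + Z\right) Z = - (1 - Z) Z = \left(-1 + Z\right) Z = Z \left(-1 + Z\right)$)
$\sqrt{-42236 + x{\left(66,-59 \right)}} = \sqrt{-42236 - 59 \left(-1 - 59\right)} = \sqrt{-42236 - -3540} = \sqrt{-42236 + 3540} = \sqrt{-38696} = 2 i \sqrt{9674}$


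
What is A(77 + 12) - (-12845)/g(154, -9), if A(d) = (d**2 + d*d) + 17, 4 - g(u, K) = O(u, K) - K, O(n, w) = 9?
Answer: 29883/2 ≈ 14942.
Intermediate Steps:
g(u, K) = -5 + K (g(u, K) = 4 - (9 - K) = 4 + (-9 + K) = -5 + K)
A(d) = 17 + 2*d**2 (A(d) = (d**2 + d**2) + 17 = 2*d**2 + 17 = 17 + 2*d**2)
A(77 + 12) - (-12845)/g(154, -9) = (17 + 2*(77 + 12)**2) - (-12845)/(-5 - 9) = (17 + 2*89**2) - (-12845)/(-14) = (17 + 2*7921) - (-12845)*(-1)/14 = (17 + 15842) - 1*1835/2 = 15859 - 1835/2 = 29883/2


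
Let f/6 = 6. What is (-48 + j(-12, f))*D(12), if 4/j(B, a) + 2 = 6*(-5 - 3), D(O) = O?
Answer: -14424/25 ≈ -576.96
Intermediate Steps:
f = 36 (f = 6*6 = 36)
j(B, a) = -2/25 (j(B, a) = 4/(-2 + 6*(-5 - 3)) = 4/(-2 + 6*(-8)) = 4/(-2 - 48) = 4/(-50) = 4*(-1/50) = -2/25)
(-48 + j(-12, f))*D(12) = (-48 - 2/25)*12 = -1202/25*12 = -14424/25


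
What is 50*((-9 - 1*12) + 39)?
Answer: 900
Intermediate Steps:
50*((-9 - 1*12) + 39) = 50*((-9 - 12) + 39) = 50*(-21 + 39) = 50*18 = 900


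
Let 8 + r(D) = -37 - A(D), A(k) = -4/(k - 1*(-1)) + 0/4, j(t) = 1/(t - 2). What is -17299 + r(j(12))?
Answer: -190744/11 ≈ -17340.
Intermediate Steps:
j(t) = 1/(-2 + t)
A(k) = -4/(1 + k) (A(k) = -4/(k + 1) + 0*(¼) = -4/(1 + k) + 0 = -4/(1 + k))
r(D) = -45 + 4/(1 + D) (r(D) = -8 + (-37 - (-4)/(1 + D)) = -8 + (-37 + 4/(1 + D)) = -45 + 4/(1 + D))
-17299 + r(j(12)) = -17299 + (-41 - 45/(-2 + 12))/(1 + 1/(-2 + 12)) = -17299 + (-41 - 45/10)/(1 + 1/10) = -17299 + (-41 - 45*⅒)/(1 + ⅒) = -17299 + (-41 - 9/2)/(11/10) = -17299 + (10/11)*(-91/2) = -17299 - 455/11 = -190744/11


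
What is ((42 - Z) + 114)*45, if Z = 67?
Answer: 4005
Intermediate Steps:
((42 - Z) + 114)*45 = ((42 - 1*67) + 114)*45 = ((42 - 67) + 114)*45 = (-25 + 114)*45 = 89*45 = 4005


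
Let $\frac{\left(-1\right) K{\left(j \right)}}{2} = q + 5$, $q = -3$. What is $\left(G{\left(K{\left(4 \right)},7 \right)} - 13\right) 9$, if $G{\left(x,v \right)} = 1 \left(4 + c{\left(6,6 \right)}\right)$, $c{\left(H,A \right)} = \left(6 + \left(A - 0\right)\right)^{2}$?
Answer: $1215$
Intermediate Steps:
$c{\left(H,A \right)} = \left(6 + A\right)^{2}$ ($c{\left(H,A \right)} = \left(6 + \left(A + 0\right)\right)^{2} = \left(6 + A\right)^{2}$)
$K{\left(j \right)} = -4$ ($K{\left(j \right)} = - 2 \left(-3 + 5\right) = \left(-2\right) 2 = -4$)
$G{\left(x,v \right)} = 148$ ($G{\left(x,v \right)} = 1 \left(4 + \left(6 + 6\right)^{2}\right) = 1 \left(4 + 12^{2}\right) = 1 \left(4 + 144\right) = 1 \cdot 148 = 148$)
$\left(G{\left(K{\left(4 \right)},7 \right)} - 13\right) 9 = \left(148 - 13\right) 9 = 135 \cdot 9 = 1215$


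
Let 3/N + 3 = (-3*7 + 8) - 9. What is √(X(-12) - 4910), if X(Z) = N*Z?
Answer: I*√122714/5 ≈ 70.061*I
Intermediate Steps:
N = -3/25 (N = 3/(-3 + ((-3*7 + 8) - 9)) = 3/(-3 + ((-21 + 8) - 9)) = 3/(-3 + (-13 - 9)) = 3/(-3 - 22) = 3/(-25) = 3*(-1/25) = -3/25 ≈ -0.12000)
X(Z) = -3*Z/25
√(X(-12) - 4910) = √(-3/25*(-12) - 4910) = √(36/25 - 4910) = √(-122714/25) = I*√122714/5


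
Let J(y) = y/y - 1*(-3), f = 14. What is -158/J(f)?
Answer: -79/2 ≈ -39.500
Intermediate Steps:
J(y) = 4 (J(y) = 1 + 3 = 4)
-158/J(f) = -158/4 = -158*¼ = -79/2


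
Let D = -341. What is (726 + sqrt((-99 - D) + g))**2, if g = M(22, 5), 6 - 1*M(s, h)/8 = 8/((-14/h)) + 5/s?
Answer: 40608802/77 + 660*sqrt(73766)/7 ≈ 5.5300e+5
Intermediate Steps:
M(s, h) = 48 - 40/s + 32*h/7 (M(s, h) = 48 - 8*(8/((-14/h)) + 5/s) = 48 - 8*(8*(-h/14) + 5/s) = 48 - 8*(-4*h/7 + 5/s) = 48 - 8*(5/s - 4*h/7) = 48 + (-40/s + 32*h/7) = 48 - 40/s + 32*h/7)
g = 5316/77 (g = 48 - 40/22 + (32/7)*5 = 48 - 40*1/22 + 160/7 = 48 - 20/11 + 160/7 = 5316/77 ≈ 69.039)
(726 + sqrt((-99 - D) + g))**2 = (726 + sqrt((-99 - 1*(-341)) + 5316/77))**2 = (726 + sqrt((-99 + 341) + 5316/77))**2 = (726 + sqrt(242 + 5316/77))**2 = (726 + sqrt(23950/77))**2 = (726 + 5*sqrt(73766)/77)**2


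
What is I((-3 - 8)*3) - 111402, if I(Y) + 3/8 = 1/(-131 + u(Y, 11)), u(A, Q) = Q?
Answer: -6684143/60 ≈ -1.1140e+5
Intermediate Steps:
I(Y) = -23/60 (I(Y) = -3/8 + 1/(-131 + 11) = -3/8 + 1/(-120) = -3/8 - 1/120 = -23/60)
I((-3 - 8)*3) - 111402 = -23/60 - 111402 = -6684143/60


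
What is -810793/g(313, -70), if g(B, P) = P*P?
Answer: -810793/4900 ≈ -165.47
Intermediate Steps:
g(B, P) = P²
-810793/g(313, -70) = -810793/((-70)²) = -810793/4900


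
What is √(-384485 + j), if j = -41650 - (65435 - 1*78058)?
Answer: 2*I*√103378 ≈ 643.05*I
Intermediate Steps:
j = -29027 (j = -41650 - (65435 - 78058) = -41650 - 1*(-12623) = -41650 + 12623 = -29027)
√(-384485 + j) = √(-384485 - 29027) = √(-413512) = 2*I*√103378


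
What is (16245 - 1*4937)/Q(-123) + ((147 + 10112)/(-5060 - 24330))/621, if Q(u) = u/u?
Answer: 206384446261/18251190 ≈ 11308.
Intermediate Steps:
Q(u) = 1
(16245 - 1*4937)/Q(-123) + ((147 + 10112)/(-5060 - 24330))/621 = (16245 - 1*4937)/1 + ((147 + 10112)/(-5060 - 24330))/621 = (16245 - 4937)*1 + (10259/(-29390))*(1/621) = 11308*1 + (10259*(-1/29390))*(1/621) = 11308 - 10259/29390*1/621 = 11308 - 10259/18251190 = 206384446261/18251190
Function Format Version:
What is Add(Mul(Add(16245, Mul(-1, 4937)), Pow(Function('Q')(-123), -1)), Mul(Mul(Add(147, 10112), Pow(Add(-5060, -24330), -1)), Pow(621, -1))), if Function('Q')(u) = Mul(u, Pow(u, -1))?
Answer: Rational(206384446261, 18251190) ≈ 11308.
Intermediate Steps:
Function('Q')(u) = 1
Add(Mul(Add(16245, Mul(-1, 4937)), Pow(Function('Q')(-123), -1)), Mul(Mul(Add(147, 10112), Pow(Add(-5060, -24330), -1)), Pow(621, -1))) = Add(Mul(Add(16245, Mul(-1, 4937)), Pow(1, -1)), Mul(Mul(Add(147, 10112), Pow(Add(-5060, -24330), -1)), Pow(621, -1))) = Add(Mul(Add(16245, -4937), 1), Mul(Mul(10259, Pow(-29390, -1)), Rational(1, 621))) = Add(Mul(11308, 1), Mul(Mul(10259, Rational(-1, 29390)), Rational(1, 621))) = Add(11308, Mul(Rational(-10259, 29390), Rational(1, 621))) = Add(11308, Rational(-10259, 18251190)) = Rational(206384446261, 18251190)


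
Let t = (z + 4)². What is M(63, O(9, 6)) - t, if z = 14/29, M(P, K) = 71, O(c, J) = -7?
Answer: 42811/841 ≈ 50.905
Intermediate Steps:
z = 14/29 (z = 14*(1/29) = 14/29 ≈ 0.48276)
t = 16900/841 (t = (14/29 + 4)² = (130/29)² = 16900/841 ≈ 20.095)
M(63, O(9, 6)) - t = 71 - 1*16900/841 = 71 - 16900/841 = 42811/841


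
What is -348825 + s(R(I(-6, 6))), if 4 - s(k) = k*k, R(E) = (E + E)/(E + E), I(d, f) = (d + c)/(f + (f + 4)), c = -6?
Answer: -348822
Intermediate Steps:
I(d, f) = (-6 + d)/(4 + 2*f) (I(d, f) = (d - 6)/(f + (f + 4)) = (-6 + d)/(f + (4 + f)) = (-6 + d)/(4 + 2*f))
R(E) = 1 (R(E) = (2*E)/((2*E)) = (2*E)*(1/(2*E)) = 1)
s(k) = 4 - k**2 (s(k) = 4 - k*k = 4 - k**2)
-348825 + s(R(I(-6, 6))) = -348825 + (4 - 1*1**2) = -348825 + (4 - 1*1) = -348825 + (4 - 1) = -348825 + 3 = -348822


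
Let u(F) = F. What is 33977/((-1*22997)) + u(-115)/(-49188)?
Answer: -27354361/18543876 ≈ -1.4751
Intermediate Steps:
33977/((-1*22997)) + u(-115)/(-49188) = 33977/((-1*22997)) - 115/(-49188) = 33977/(-22997) - 115*(-1/49188) = 33977*(-1/22997) + 115/49188 = -557/377 + 115/49188 = -27354361/18543876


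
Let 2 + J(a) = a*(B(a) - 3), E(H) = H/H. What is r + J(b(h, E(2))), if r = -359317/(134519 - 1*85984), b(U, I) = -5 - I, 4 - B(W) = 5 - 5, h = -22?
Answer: -747597/48535 ≈ -15.403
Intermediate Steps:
E(H) = 1
B(W) = 4 (B(W) = 4 - (5 - 5) = 4 - 1*0 = 4 + 0 = 4)
J(a) = -2 + a (J(a) = -2 + a*(4 - 3) = -2 + a*1 = -2 + a)
r = -359317/48535 (r = -359317/(134519 - 85984) = -359317/48535 ≈ -7.4033)
r + J(b(h, E(2))) = -359317/48535 + (-2 + (-5 - 1*1)) = -359317/48535 + (-2 + (-5 - 1)) = -359317/48535 + (-2 - 6) = -359317/48535 - 8 = -747597/48535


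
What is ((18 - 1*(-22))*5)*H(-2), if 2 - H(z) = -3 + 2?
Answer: 600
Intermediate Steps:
H(z) = 3 (H(z) = 2 - (-3 + 2) = 2 - 1*(-1) = 2 + 1 = 3)
((18 - 1*(-22))*5)*H(-2) = ((18 - 1*(-22))*5)*3 = ((18 + 22)*5)*3 = (40*5)*3 = 200*3 = 600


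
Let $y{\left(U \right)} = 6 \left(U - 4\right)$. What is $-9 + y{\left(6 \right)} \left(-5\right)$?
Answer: $-69$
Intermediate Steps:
$y{\left(U \right)} = -24 + 6 U$ ($y{\left(U \right)} = 6 \left(-4 + U\right) = -24 + 6 U$)
$-9 + y{\left(6 \right)} \left(-5\right) = -9 + \left(-24 + 6 \cdot 6\right) \left(-5\right) = -9 + \left(-24 + 36\right) \left(-5\right) = -9 + 12 \left(-5\right) = -9 - 60 = -69$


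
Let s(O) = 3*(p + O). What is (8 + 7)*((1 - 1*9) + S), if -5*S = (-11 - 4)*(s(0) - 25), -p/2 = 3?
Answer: -2055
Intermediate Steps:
p = -6 (p = -2*3 = -6)
s(O) = -18 + 3*O (s(O) = 3*(-6 + O) = -18 + 3*O)
S = -129 (S = -(-11 - 4)*((-18 + 3*0) - 25)/5 = -(-3)*((-18 + 0) - 25) = -(-3)*(-18 - 25) = -(-3)*(-43) = -⅕*645 = -129)
(8 + 7)*((1 - 1*9) + S) = (8 + 7)*((1 - 1*9) - 129) = 15*((1 - 9) - 129) = 15*(-8 - 129) = 15*(-137) = -2055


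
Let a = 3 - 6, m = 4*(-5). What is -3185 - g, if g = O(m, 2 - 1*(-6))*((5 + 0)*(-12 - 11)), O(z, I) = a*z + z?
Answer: 1415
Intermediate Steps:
m = -20
a = -3
O(z, I) = -2*z (O(z, I) = -3*z + z = -2*z)
g = -4600 (g = (-2*(-20))*((5 + 0)*(-12 - 11)) = 40*(5*(-23)) = 40*(-115) = -4600)
-3185 - g = -3185 - 1*(-4600) = -3185 + 4600 = 1415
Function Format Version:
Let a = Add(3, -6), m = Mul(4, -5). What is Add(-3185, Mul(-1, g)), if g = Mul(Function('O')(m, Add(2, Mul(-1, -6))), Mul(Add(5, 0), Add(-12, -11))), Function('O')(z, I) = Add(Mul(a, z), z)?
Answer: 1415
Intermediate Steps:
m = -20
a = -3
Function('O')(z, I) = Mul(-2, z) (Function('O')(z, I) = Add(Mul(-3, z), z) = Mul(-2, z))
g = -4600 (g = Mul(Mul(-2, -20), Mul(Add(5, 0), Add(-12, -11))) = Mul(40, Mul(5, -23)) = Mul(40, -115) = -4600)
Add(-3185, Mul(-1, g)) = Add(-3185, Mul(-1, -4600)) = Add(-3185, 4600) = 1415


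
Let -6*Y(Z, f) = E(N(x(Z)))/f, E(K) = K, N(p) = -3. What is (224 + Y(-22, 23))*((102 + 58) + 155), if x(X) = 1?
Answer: 3246075/46 ≈ 70567.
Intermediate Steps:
Y(Z, f) = 1/(2*f) (Y(Z, f) = -(-1)/(2*f) = 1/(2*f))
(224 + Y(-22, 23))*((102 + 58) + 155) = (224 + (½)/23)*((102 + 58) + 155) = (224 + (½)*(1/23))*(160 + 155) = (224 + 1/46)*315 = (10305/46)*315 = 3246075/46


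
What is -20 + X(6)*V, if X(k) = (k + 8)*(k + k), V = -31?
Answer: -5228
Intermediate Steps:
X(k) = 2*k*(8 + k) (X(k) = (8 + k)*(2*k) = 2*k*(8 + k))
-20 + X(6)*V = -20 + (2*6*(8 + 6))*(-31) = -20 + (2*6*14)*(-31) = -20 + 168*(-31) = -20 - 5208 = -5228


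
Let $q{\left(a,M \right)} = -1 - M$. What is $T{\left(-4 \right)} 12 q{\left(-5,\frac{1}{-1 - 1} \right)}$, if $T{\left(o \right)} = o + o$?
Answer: $48$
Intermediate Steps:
$T{\left(o \right)} = 2 o$
$T{\left(-4 \right)} 12 q{\left(-5,\frac{1}{-1 - 1} \right)} = 2 \left(-4\right) 12 \left(-1 - \frac{1}{-1 - 1}\right) = \left(-8\right) 12 \left(-1 - \frac{1}{-2}\right) = - 96 \left(-1 - - \frac{1}{2}\right) = - 96 \left(-1 + \frac{1}{2}\right) = \left(-96\right) \left(- \frac{1}{2}\right) = 48$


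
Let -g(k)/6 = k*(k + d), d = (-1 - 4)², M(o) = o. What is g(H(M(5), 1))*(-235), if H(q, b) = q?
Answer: 211500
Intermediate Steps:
d = 25 (d = (-5)² = 25)
g(k) = -6*k*(25 + k) (g(k) = -6*k*(k + 25) = -6*k*(25 + k))
g(H(M(5), 1))*(-235) = -6*5*(25 + 5)*(-235) = -6*5*30*(-235) = -900*(-235) = 211500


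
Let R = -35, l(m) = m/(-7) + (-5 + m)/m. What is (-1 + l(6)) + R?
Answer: -1541/42 ≈ -36.690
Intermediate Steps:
l(m) = -m/7 + (-5 + m)/m (l(m) = m*(-⅐) + (-5 + m)/m = -m/7 + (-5 + m)/m)
(-1 + l(6)) + R = (-1 + (1 - 5/6 - ⅐*6)) - 35 = (-1 + (1 - 5*⅙ - 6/7)) - 35 = (-1 + (1 - ⅚ - 6/7)) - 35 = (-1 - 29/42) - 35 = -71/42 - 35 = -1541/42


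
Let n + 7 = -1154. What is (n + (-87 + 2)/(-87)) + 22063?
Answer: 1818559/87 ≈ 20903.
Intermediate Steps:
n = -1161 (n = -7 - 1154 = -1161)
(n + (-87 + 2)/(-87)) + 22063 = (-1161 + (-87 + 2)/(-87)) + 22063 = (-1161 - 85*(-1/87)) + 22063 = (-1161 + 85/87) + 22063 = -100922/87 + 22063 = 1818559/87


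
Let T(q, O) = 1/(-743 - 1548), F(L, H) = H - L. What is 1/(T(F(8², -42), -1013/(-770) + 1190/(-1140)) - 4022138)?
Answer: -2291/9214718159 ≈ -2.4862e-7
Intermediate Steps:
T(q, O) = -1/2291 (T(q, O) = 1/(-2291) = -1/2291)
1/(T(F(8², -42), -1013/(-770) + 1190/(-1140)) - 4022138) = 1/(-1/2291 - 4022138) = 1/(-9214718159/2291) = -2291/9214718159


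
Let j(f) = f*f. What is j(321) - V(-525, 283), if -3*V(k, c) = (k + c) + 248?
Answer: 103043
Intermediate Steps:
V(k, c) = -248/3 - c/3 - k/3 (V(k, c) = -((k + c) + 248)/3 = -((c + k) + 248)/3 = -(248 + c + k)/3 = -248/3 - c/3 - k/3)
j(f) = f²
j(321) - V(-525, 283) = 321² - (-248/3 - ⅓*283 - ⅓*(-525)) = 103041 - (-248/3 - 283/3 + 175) = 103041 - 1*(-2) = 103041 + 2 = 103043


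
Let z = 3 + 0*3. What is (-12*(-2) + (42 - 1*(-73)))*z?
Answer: 417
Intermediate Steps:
z = 3 (z = 3 + 0 = 3)
(-12*(-2) + (42 - 1*(-73)))*z = (-12*(-2) + (42 - 1*(-73)))*3 = (24 + (42 + 73))*3 = (24 + 115)*3 = 139*3 = 417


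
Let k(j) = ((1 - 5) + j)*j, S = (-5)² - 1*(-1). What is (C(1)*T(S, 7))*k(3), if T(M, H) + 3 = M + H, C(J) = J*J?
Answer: -90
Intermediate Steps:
C(J) = J²
S = 26 (S = 25 + 1 = 26)
k(j) = j*(-4 + j) (k(j) = (-4 + j)*j = j*(-4 + j))
T(M, H) = -3 + H + M (T(M, H) = -3 + (M + H) = -3 + (H + M) = -3 + H + M)
(C(1)*T(S, 7))*k(3) = (1²*(-3 + 7 + 26))*(3*(-4 + 3)) = (1*30)*(3*(-1)) = 30*(-3) = -90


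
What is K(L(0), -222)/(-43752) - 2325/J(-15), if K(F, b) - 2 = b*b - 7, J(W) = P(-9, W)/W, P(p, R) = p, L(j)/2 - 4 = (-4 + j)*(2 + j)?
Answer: -169588279/43752 ≈ -3876.1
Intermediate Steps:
L(j) = 8 + 2*(-4 + j)*(2 + j) (L(j) = 8 + 2*((-4 + j)*(2 + j)) = 8 + 2*(-4 + j)*(2 + j))
J(W) = -9/W
K(F, b) = -5 + b**2 (K(F, b) = 2 + (b*b - 7) = 2 + (b**2 - 7) = 2 + (-7 + b**2) = -5 + b**2)
K(L(0), -222)/(-43752) - 2325/J(-15) = (-5 + (-222)**2)/(-43752) - 2325/((-9/(-15))) = (-5 + 49284)*(-1/43752) - 2325/((-9*(-1/15))) = 49279*(-1/43752) - 2325/3/5 = -49279/43752 - 2325*5/3 = -49279/43752 - 3875 = -169588279/43752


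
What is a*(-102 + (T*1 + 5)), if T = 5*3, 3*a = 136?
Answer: -11152/3 ≈ -3717.3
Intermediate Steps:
a = 136/3 (a = (⅓)*136 = 136/3 ≈ 45.333)
T = 15
a*(-102 + (T*1 + 5)) = 136*(-102 + (15*1 + 5))/3 = 136*(-102 + (15 + 5))/3 = 136*(-102 + 20)/3 = (136/3)*(-82) = -11152/3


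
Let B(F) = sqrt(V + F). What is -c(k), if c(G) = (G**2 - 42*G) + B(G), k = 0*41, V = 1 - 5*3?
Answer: -I*sqrt(14) ≈ -3.7417*I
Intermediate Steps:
V = -14 (V = 1 - 15 = -14)
B(F) = sqrt(-14 + F)
k = 0
c(G) = G**2 + sqrt(-14 + G) - 42*G (c(G) = (G**2 - 42*G) + sqrt(-14 + G) = G**2 + sqrt(-14 + G) - 42*G)
-c(k) = -(0**2 + sqrt(-14 + 0) - 42*0) = -(0 + sqrt(-14) + 0) = -(0 + I*sqrt(14) + 0) = -I*sqrt(14)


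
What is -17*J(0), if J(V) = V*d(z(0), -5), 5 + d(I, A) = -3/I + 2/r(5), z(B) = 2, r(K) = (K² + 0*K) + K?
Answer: 0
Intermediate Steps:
r(K) = K + K² (r(K) = (K² + 0) + K = K² + K = K + K²)
d(I, A) = -74/15 - 3/I (d(I, A) = -5 + (-3/I + 2/((5*(1 + 5)))) = -5 + (-3/I + 2/((5*6))) = -5 + (-3/I + 2/30) = -5 + (-3/I + 2*(1/30)) = -5 + (-3/I + 1/15) = -5 + (1/15 - 3/I) = -74/15 - 3/I)
J(V) = -193*V/30 (J(V) = V*(-74/15 - 3/2) = V*(-193/30) = -193*V/30)
-17*J(0) = -(-3281)*0/30 = -17*0 = 0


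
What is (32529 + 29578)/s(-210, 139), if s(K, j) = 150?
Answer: 62107/150 ≈ 414.05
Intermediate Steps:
(32529 + 29578)/s(-210, 139) = (32529 + 29578)/150 = 62107*(1/150) = 62107/150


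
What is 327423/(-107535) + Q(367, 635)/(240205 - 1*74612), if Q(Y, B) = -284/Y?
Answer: -6632795899951/2178394958195 ≈ -3.0448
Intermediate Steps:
327423/(-107535) + Q(367, 635)/(240205 - 1*74612) = 327423/(-107535) + (-284/367)/(240205 - 1*74612) = 327423*(-1/107535) + (-284*1/367)/(240205 - 74612) = -109141/35845 - 284/367/165593 = -109141/35845 - 284/367*1/165593 = -109141/35845 - 284/60772631 = -6632795899951/2178394958195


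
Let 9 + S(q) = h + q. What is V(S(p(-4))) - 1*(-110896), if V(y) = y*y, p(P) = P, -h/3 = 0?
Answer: 111065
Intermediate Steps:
h = 0 (h = -3*0 = 0)
S(q) = -9 + q (S(q) = -9 + (0 + q) = -9 + q)
V(y) = y²
V(S(p(-4))) - 1*(-110896) = (-9 - 4)² - 1*(-110896) = (-13)² + 110896 = 169 + 110896 = 111065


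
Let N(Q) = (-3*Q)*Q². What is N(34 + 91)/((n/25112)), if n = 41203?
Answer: -147140625000/41203 ≈ -3.5711e+6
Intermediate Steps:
N(Q) = -3*Q³
N(34 + 91)/((n/25112)) = (-3*(34 + 91)³)/((41203/25112)) = (-3*125³)/((41203*(1/25112))) = (-3*1953125)/(41203/25112) = -5859375*25112/41203 = -147140625000/41203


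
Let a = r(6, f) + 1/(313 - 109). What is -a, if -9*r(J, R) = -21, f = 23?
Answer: -159/68 ≈ -2.3382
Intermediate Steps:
r(J, R) = 7/3 (r(J, R) = -⅑*(-21) = 7/3)
a = 159/68 (a = 7/3 + 1/(313 - 109) = 7/3 + 1/204 = 159/68 ≈ 2.3382)
-a = -1*159/68 = -159/68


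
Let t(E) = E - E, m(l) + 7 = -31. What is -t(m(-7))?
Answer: 0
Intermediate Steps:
m(l) = -38 (m(l) = -7 - 31 = -38)
t(E) = 0
-t(m(-7)) = -1*0 = 0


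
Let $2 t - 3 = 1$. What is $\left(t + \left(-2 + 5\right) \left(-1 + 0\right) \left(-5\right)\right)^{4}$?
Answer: $83521$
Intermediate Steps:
$t = 2$ ($t = \frac{3}{2} + \frac{1}{2} \cdot 1 = \frac{3}{2} + \frac{1}{2} = 2$)
$\left(t + \left(-2 + 5\right) \left(-1 + 0\right) \left(-5\right)\right)^{4} = \left(2 + \left(-2 + 5\right) \left(-1 + 0\right) \left(-5\right)\right)^{4} = \left(2 + 3 \left(-1\right) \left(-5\right)\right)^{4} = \left(2 - -15\right)^{4} = \left(2 + 15\right)^{4} = 17^{4} = 83521$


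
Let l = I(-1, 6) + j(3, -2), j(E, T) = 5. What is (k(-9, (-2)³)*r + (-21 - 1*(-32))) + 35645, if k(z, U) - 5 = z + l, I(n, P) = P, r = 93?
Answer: 36307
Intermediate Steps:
l = 11 (l = 6 + 5 = 11)
k(z, U) = 16 + z (k(z, U) = 5 + (z + 11) = 5 + (11 + z) = 16 + z)
(k(-9, (-2)³)*r + (-21 - 1*(-32))) + 35645 = ((16 - 9)*93 + (-21 - 1*(-32))) + 35645 = (7*93 + (-21 + 32)) + 35645 = (651 + 11) + 35645 = 662 + 35645 = 36307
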